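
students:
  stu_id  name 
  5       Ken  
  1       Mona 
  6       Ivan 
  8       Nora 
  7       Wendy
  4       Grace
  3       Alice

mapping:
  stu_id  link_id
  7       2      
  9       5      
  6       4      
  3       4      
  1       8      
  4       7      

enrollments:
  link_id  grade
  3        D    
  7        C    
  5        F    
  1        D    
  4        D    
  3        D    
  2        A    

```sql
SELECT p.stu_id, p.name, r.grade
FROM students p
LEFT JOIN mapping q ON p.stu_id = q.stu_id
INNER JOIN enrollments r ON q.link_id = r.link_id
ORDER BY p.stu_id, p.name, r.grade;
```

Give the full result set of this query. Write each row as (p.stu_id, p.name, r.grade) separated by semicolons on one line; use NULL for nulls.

(3, Alice, D); (4, Grace, C); (6, Ivan, D); (7, Wendy, A)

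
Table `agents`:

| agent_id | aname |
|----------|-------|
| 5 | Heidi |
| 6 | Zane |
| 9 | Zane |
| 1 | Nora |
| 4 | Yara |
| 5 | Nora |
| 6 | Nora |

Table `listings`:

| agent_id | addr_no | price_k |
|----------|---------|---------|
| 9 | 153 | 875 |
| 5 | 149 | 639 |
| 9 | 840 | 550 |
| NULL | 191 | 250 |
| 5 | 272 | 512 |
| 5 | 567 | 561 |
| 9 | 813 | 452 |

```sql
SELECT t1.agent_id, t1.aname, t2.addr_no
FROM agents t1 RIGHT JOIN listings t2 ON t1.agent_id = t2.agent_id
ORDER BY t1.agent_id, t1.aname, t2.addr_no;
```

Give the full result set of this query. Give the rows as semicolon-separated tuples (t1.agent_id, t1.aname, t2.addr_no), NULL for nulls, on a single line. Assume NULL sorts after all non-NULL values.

(5, Heidi, 149); (5, Heidi, 272); (5, Heidi, 567); (5, Nora, 149); (5, Nora, 272); (5, Nora, 567); (9, Zane, 153); (9, Zane, 813); (9, Zane, 840); (NULL, NULL, 191)

RIGHT JOIN keeps every row from `listings`; unmatched rows get NULL for `agents`'s columns.
Matching on t1.agent_id = t2.agent_id. A NULL in a compared column never satisfies the condition.
- t1 (agent_id=5) pairs with 3 row(s) of t2.
- t1 (agent_id=6) has no partner in t2.
- t1 (agent_id=9) pairs with 3 row(s) of t2.
- t1 (agent_id=1) has no partner in t2.
- t1 (agent_id=4) has no partner in t2.
- t1 (agent_id=5) pairs with 3 row(s) of t2.
- t1 (agent_id=6) has no partner in t2.
- 1 t2 row(s) had no t1 match → kept, t1 columns NULL.
After projecting and ordering:
t1.agent_id | t1.aname | t2.addr_no
5 | Heidi | 149
5 | Heidi | 272
5 | Heidi | 567
5 | Nora | 149
5 | Nora | 272
5 | Nora | 567
9 | Zane | 153
9 | Zane | 813
9 | Zane | 840
NULL | NULL | 191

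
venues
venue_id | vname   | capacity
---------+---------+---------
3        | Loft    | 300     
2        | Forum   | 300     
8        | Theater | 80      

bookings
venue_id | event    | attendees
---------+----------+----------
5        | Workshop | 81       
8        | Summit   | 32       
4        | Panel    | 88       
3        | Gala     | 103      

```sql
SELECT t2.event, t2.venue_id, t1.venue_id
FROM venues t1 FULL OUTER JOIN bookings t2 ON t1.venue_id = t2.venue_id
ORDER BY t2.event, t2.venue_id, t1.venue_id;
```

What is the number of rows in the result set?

5

FULL OUTER JOIN keeps every row from both sides; unmatched rows get NULL for the other side's columns.
Matching on t1.venue_id = t2.venue_id.
- t1 (venue_id=3) pairs with 1 row(s) of t2.
- t1 (venue_id=2) has no partner → padded with NULL.
- t1 (venue_id=8) pairs with 1 row(s) of t2.
- plus 2 unmatched t2 row(s), each kept with NULL t1 columns.
Total: 2 matched + 3 padded = 5 rows.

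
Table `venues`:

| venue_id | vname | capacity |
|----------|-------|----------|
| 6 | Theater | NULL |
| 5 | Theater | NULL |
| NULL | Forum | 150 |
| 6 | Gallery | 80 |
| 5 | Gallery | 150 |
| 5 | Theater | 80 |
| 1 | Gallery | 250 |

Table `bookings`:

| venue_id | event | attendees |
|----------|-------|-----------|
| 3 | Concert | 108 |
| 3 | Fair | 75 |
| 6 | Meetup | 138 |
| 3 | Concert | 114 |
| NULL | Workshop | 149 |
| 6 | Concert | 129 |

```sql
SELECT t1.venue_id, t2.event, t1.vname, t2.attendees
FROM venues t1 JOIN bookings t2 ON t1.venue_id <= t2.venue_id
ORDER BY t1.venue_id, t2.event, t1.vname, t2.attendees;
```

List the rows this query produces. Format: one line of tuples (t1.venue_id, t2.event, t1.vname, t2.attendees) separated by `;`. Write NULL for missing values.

(1, Concert, Gallery, 108); (1, Concert, Gallery, 114); (1, Concert, Gallery, 129); (1, Fair, Gallery, 75); (1, Meetup, Gallery, 138); (5, Concert, Gallery, 129); (5, Concert, Theater, 129); (5, Concert, Theater, 129); (5, Meetup, Gallery, 138); (5, Meetup, Theater, 138); (5, Meetup, Theater, 138); (6, Concert, Gallery, 129); (6, Concert, Theater, 129); (6, Meetup, Gallery, 138); (6, Meetup, Theater, 138)

INNER JOIN keeps only pairs where the ON condition holds.
Matching on t1.venue_id <= t2.venue_id. A NULL in a compared column never satisfies the condition.
Matched pairs: 15.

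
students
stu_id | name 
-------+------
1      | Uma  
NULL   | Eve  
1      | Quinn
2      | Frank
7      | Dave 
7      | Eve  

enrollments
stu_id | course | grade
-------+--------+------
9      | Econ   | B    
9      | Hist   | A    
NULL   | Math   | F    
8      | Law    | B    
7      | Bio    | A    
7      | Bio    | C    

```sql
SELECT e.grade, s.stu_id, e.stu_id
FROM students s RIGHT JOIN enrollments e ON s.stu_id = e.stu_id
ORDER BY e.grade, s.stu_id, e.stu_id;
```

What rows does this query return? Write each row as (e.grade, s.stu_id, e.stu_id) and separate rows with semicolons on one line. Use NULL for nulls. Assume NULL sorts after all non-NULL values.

RIGHT JOIN keeps every row from `enrollments`; unmatched rows get NULL for `students`'s columns.
Matching on s.stu_id = e.stu_id. A NULL in a compared column never satisfies the condition.
Matched pairs: 4; unmatched e rows kept: 4.

(A, 7, 7); (A, 7, 7); (A, NULL, 9); (B, NULL, 8); (B, NULL, 9); (C, 7, 7); (C, 7, 7); (F, NULL, NULL)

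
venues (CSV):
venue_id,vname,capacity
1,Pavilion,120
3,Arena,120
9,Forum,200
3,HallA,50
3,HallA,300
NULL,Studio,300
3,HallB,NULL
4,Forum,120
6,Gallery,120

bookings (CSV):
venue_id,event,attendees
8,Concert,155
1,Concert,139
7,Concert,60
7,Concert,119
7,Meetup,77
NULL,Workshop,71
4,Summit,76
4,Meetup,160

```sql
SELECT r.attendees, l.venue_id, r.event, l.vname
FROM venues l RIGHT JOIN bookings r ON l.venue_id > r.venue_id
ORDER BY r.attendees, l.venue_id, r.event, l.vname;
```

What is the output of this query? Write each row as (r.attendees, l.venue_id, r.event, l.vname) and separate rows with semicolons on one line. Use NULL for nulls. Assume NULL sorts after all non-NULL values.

(60, 9, Concert, Forum); (71, NULL, Workshop, NULL); (76, 6, Summit, Gallery); (76, 9, Summit, Forum); (77, 9, Meetup, Forum); (119, 9, Concert, Forum); (139, 3, Concert, Arena); (139, 3, Concert, HallA); (139, 3, Concert, HallA); (139, 3, Concert, HallB); (139, 4, Concert, Forum); (139, 6, Concert, Gallery); (139, 9, Concert, Forum); (155, 9, Concert, Forum); (160, 6, Meetup, Gallery); (160, 9, Meetup, Forum)

RIGHT JOIN keeps every row from `bookings`; unmatched rows get NULL for `venues`'s columns.
Matching on l.venue_id > r.venue_id. A NULL in a compared column never satisfies the condition.
- l (venue_id=1) has no partner in r.
- l (venue_id=3) pairs with 1 row(s) of r.
- l (venue_id=9) pairs with 7 row(s) of r.
- l (venue_id=3) pairs with 1 row(s) of r.
- l (venue_id=3) pairs with 1 row(s) of r.
- l (venue_id=NULL) has no partner in r.
- l (venue_id=3) pairs with 1 row(s) of r.
- l (venue_id=4) pairs with 1 row(s) of r.
- l (venue_id=6) pairs with 3 row(s) of r.
- 1 row(s) from r found no l partner → padded with NULL.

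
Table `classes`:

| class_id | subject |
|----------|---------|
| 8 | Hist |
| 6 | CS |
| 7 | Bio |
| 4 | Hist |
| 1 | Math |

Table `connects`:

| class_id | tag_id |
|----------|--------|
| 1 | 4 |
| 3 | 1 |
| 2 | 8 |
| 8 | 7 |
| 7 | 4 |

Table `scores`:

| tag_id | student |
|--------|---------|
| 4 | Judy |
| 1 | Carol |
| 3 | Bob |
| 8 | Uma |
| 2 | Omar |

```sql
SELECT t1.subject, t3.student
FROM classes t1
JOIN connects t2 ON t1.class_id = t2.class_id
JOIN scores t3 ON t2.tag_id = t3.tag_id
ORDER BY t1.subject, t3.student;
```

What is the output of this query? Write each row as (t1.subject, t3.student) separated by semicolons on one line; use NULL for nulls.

Joins associate left-to-right: classes INNER JOIN connects on class_id gives 3 intermediate row(s).
Then INNER JOIN `scores t3` on tag_id: keep only rows whose t2.tag_id appears in t3.

(Bio, Judy); (Math, Judy)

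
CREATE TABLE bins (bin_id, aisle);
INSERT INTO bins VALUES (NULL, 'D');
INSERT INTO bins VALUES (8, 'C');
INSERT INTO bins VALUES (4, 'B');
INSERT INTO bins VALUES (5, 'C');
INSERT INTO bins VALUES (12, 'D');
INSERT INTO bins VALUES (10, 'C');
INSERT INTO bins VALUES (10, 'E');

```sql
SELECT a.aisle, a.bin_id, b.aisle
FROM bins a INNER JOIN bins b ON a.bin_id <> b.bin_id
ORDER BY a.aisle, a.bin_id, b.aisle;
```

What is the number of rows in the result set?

28

INNER JOIN keeps only pairs where the ON condition holds.
Matching on a.bin_id <> b.bin_id. A NULL in a compared column never satisfies the condition.
- a[0] bin_id=NULL → no match; dropped.
- a[1] bin_id=8 → 5 match(es) in b → 5 row(s).
- a[2] bin_id=4 → 5 match(es) in b → 5 row(s).
- a[3] bin_id=5 → 5 match(es) in b → 5 row(s).
- a[4] bin_id=12 → 5 match(es) in b → 5 row(s).
- a[5] bin_id=10 → 4 match(es) in b → 4 row(s).
- a[6] bin_id=10 → 4 match(es) in b → 4 row(s).
Total: 28 rows.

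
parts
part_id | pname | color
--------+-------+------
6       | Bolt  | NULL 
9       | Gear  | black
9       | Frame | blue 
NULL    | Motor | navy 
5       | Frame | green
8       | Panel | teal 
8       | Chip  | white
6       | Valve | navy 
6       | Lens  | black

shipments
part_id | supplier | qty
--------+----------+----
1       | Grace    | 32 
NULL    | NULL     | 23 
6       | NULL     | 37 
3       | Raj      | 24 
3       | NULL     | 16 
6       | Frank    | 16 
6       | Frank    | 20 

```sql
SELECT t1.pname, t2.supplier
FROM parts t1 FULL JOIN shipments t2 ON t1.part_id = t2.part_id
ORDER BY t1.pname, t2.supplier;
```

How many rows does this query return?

FULL OUTER JOIN keeps every row from both sides; unmatched rows get NULL for the other side's columns.
Matching on t1.part_id = t2.part_id. A NULL in a compared column never satisfies the condition.
- part_id=6: 3 matching t2 row(s), so 3 row(s) emitted.
- part_id=9: no t2 row matches, row kept with t2 columns NULL.
- part_id=9: no t2 row matches, row kept with t2 columns NULL.
- part_id=NULL: no t2 row matches, row kept with t2 columns NULL.
- part_id=5: no t2 row matches, row kept with t2 columns NULL.
- part_id=8: no t2 row matches, row kept with t2 columns NULL.
- part_id=8: no t2 row matches, row kept with t2 columns NULL.
- part_id=6: 3 matching t2 row(s), so 3 row(s) emitted.
- part_id=6: 3 matching t2 row(s), so 3 row(s) emitted.
- plus 4 unmatched t2 row(s), each kept with NULL t1 columns.
Total: 9 matched + 10 padded = 19 rows.

19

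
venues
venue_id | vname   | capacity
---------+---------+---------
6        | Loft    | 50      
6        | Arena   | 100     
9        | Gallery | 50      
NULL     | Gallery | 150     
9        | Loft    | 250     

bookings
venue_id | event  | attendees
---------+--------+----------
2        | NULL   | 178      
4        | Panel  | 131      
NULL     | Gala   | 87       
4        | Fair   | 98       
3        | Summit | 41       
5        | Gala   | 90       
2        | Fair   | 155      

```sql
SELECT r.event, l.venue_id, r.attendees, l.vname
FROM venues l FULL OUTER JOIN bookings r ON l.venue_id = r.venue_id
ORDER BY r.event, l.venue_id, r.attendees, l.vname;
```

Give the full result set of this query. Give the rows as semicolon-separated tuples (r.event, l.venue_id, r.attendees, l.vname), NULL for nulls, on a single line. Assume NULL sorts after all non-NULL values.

(Fair, NULL, 98, NULL); (Fair, NULL, 155, NULL); (Gala, NULL, 87, NULL); (Gala, NULL, 90, NULL); (Panel, NULL, 131, NULL); (Summit, NULL, 41, NULL); (NULL, 6, NULL, Arena); (NULL, 6, NULL, Loft); (NULL, 9, NULL, Gallery); (NULL, 9, NULL, Loft); (NULL, NULL, 178, NULL); (NULL, NULL, NULL, Gallery)

FULL OUTER JOIN keeps every row from both sides; unmatched rows get NULL for the other side's columns.
Matching on l.venue_id = r.venue_id. A NULL in a compared column never satisfies the condition.
Matched pairs: 0; unmatched l rows kept: 5; unmatched r rows kept: 7.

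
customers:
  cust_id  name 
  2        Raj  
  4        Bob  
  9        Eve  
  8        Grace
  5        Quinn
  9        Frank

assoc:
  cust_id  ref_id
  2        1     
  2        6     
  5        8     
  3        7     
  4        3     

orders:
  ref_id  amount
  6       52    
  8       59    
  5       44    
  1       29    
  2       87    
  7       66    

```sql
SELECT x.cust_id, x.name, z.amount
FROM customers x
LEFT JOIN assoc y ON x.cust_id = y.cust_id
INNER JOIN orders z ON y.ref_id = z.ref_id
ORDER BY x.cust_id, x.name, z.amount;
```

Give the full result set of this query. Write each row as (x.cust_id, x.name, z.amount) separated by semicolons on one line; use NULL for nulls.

Evaluate left to right. First `customers x LEFT JOIN assoc y` on cust_id: 7 row(s).
Then INNER JOIN `orders z` on ref_id: keep only rows whose y.ref_id appears in z.

(2, Raj, 29); (2, Raj, 52); (5, Quinn, 59)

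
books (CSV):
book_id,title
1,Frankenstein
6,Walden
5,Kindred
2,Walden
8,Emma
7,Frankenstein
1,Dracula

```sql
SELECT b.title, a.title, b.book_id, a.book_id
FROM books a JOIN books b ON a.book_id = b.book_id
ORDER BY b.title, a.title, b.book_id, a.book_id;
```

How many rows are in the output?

9

INNER JOIN keeps only pairs where the ON condition holds.
Matching on a.book_id = b.book_id.
- a[0] book_id=1 → 2 match(es) in b → 2 row(s).
- a[1] book_id=6 → 1 match(es) in b → 1 row(s).
- a[2] book_id=5 → 1 match(es) in b → 1 row(s).
- a[3] book_id=2 → 1 match(es) in b → 1 row(s).
- a[4] book_id=8 → 1 match(es) in b → 1 row(s).
- a[5] book_id=7 → 1 match(es) in b → 1 row(s).
- a[6] book_id=1 → 2 match(es) in b → 2 row(s).
Total: 9 rows.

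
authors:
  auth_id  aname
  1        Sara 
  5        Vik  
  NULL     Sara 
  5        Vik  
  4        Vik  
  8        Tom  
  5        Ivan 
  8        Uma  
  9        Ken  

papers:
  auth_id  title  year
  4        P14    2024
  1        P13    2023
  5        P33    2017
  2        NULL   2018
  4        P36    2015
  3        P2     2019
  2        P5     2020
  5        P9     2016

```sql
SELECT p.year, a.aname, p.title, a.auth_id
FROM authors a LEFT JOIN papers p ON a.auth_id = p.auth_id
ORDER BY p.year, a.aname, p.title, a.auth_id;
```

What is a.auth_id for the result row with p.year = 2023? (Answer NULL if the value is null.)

LEFT JOIN keeps every row from `authors`; unmatched rows get NULL for `papers`'s columns.
Matching on a.auth_id = p.auth_id. A NULL in a compared column never satisfies the condition.
Matched pairs: 9; unmatched a rows kept: 4.

1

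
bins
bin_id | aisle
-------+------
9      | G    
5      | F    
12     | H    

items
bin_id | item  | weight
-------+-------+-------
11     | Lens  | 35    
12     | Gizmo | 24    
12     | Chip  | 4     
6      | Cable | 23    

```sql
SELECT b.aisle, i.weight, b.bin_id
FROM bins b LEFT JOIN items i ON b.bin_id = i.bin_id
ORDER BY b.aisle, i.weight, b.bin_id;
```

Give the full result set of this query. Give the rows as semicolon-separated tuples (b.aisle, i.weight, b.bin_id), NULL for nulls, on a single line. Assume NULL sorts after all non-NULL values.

LEFT JOIN keeps every row from `bins`; unmatched rows get NULL for `items`'s columns.
Matching on b.bin_id = i.bin_id.
- b (bin_id=9) has no partner → padded with NULL.
- b (bin_id=5) has no partner → padded with NULL.
- b (bin_id=12) pairs with 2 row(s) of i.
After projecting and ordering:
b.aisle | i.weight | b.bin_id
F | NULL | 5
G | NULL | 9
H | 4 | 12
H | 24 | 12

(F, NULL, 5); (G, NULL, 9); (H, 4, 12); (H, 24, 12)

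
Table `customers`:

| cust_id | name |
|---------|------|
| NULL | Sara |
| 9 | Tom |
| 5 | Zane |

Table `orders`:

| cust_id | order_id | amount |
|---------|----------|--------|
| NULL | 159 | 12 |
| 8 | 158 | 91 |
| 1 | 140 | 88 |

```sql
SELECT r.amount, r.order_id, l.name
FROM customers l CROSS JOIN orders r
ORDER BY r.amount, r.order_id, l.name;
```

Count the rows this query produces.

CROSS JOIN pairs every row of `customers` with every row of `orders`: 3 × 3 = 9 rows.

9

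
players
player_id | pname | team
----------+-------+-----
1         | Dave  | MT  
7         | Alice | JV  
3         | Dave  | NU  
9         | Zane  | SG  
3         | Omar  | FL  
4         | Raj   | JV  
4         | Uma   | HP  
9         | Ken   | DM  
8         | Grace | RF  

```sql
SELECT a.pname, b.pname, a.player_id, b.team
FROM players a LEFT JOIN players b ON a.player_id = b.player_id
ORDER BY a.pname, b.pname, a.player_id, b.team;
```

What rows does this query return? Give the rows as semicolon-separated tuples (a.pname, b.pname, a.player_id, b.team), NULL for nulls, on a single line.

(Alice, Alice, 7, JV); (Dave, Dave, 1, MT); (Dave, Dave, 3, NU); (Dave, Omar, 3, FL); (Grace, Grace, 8, RF); (Ken, Ken, 9, DM); (Ken, Zane, 9, SG); (Omar, Dave, 3, NU); (Omar, Omar, 3, FL); (Raj, Raj, 4, JV); (Raj, Uma, 4, HP); (Uma, Raj, 4, JV); (Uma, Uma, 4, HP); (Zane, Ken, 9, DM); (Zane, Zane, 9, SG)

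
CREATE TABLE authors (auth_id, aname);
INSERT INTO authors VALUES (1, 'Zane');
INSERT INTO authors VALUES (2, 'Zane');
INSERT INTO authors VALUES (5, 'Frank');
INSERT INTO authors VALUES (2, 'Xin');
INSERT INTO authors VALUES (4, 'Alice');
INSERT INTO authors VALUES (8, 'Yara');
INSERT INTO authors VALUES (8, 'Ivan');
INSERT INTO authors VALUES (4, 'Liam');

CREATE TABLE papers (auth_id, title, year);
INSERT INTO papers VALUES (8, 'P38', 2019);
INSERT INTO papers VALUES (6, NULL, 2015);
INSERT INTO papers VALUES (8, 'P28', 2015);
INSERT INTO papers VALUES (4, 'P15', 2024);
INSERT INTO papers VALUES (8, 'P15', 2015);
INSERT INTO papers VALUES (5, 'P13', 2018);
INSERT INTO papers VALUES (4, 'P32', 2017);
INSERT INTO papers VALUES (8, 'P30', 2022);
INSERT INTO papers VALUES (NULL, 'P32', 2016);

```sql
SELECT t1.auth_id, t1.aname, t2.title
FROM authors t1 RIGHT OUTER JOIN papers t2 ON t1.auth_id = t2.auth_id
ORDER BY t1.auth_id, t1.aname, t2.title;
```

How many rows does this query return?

RIGHT JOIN keeps every row from `papers`; unmatched rows get NULL for `authors`'s columns.
Matching on t1.auth_id = t2.auth_id. A NULL in a compared column never satisfies the condition.
- t1 row (auth_id=1): no match.
- t1 row (auth_id=2): no match.
- t1 row (auth_id=5): matches 1 t2 row(s) → 1 output row(s).
- t1 row (auth_id=2): no match.
- t1 row (auth_id=4): matches 2 t2 row(s) → 2 output row(s).
- t1 row (auth_id=8): matches 4 t2 row(s) → 4 output row(s).
- t1 row (auth_id=8): matches 4 t2 row(s) → 4 output row(s).
- t1 row (auth_id=4): matches 2 t2 row(s) → 2 output row(s).
- 2 row(s) from t2 found no t1 partner → padded with NULL.
Total: 13 matched + 2 padded = 15 rows.

15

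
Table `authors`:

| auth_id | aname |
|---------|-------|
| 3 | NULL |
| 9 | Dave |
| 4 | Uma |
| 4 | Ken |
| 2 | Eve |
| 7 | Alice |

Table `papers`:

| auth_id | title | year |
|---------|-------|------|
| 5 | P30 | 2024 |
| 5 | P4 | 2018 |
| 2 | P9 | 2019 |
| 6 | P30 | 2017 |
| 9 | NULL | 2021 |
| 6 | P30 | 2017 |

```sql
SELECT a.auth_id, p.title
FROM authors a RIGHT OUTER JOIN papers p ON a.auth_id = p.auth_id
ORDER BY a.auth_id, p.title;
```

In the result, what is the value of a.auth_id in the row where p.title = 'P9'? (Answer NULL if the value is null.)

RIGHT JOIN keeps every row from `papers`; unmatched rows get NULL for `authors`'s columns.
Matching on a.auth_id = p.auth_id.
Matched pairs: 2; unmatched p rows kept: 4.

2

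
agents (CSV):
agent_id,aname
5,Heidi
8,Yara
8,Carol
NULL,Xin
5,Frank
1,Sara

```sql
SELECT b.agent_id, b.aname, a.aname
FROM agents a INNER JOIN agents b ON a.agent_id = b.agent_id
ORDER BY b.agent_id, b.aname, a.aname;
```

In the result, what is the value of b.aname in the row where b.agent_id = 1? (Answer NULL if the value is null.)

Sara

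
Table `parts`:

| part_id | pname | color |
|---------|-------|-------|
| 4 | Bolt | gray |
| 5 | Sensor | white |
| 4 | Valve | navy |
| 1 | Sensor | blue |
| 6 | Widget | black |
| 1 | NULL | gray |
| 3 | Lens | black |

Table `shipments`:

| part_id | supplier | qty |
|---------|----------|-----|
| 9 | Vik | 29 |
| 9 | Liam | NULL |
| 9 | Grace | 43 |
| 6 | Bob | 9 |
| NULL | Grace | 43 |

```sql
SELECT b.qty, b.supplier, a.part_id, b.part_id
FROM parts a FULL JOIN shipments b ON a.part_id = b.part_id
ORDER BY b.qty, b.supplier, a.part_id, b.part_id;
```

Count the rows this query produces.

11

FULL OUTER JOIN keeps every row from both sides; unmatched rows get NULL for the other side's columns.
Matching on a.part_id = b.part_id. A NULL in a compared column never satisfies the condition.
- a (part_id=4) has no partner → padded with NULL.
- a (part_id=5) has no partner → padded with NULL.
- a (part_id=4) has no partner → padded with NULL.
- a (part_id=1) has no partner → padded with NULL.
- a (part_id=6) pairs with 1 row(s) of b.
- a (part_id=1) has no partner → padded with NULL.
- a (part_id=3) has no partner → padded with NULL.
- 4 row(s) from b found no a partner → padded with NULL.
Total: 1 matched + 10 padded = 11 rows.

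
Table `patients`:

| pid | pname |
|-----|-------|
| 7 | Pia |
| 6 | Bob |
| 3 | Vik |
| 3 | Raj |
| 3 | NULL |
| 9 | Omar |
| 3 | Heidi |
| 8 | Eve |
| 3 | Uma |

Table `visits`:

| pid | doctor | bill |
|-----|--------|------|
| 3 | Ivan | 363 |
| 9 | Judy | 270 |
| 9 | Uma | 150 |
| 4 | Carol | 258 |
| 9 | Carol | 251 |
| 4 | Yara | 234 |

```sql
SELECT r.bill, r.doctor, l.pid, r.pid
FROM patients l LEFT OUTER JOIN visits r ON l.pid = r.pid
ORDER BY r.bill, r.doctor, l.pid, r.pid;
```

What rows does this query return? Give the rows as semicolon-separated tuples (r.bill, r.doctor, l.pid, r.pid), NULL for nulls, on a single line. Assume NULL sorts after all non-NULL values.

LEFT JOIN keeps every row from `patients`; unmatched rows get NULL for `visits`'s columns.
Matching on l.pid = r.pid.
Matched pairs: 8; unmatched l rows kept: 3.

(150, Uma, 9, 9); (251, Carol, 9, 9); (270, Judy, 9, 9); (363, Ivan, 3, 3); (363, Ivan, 3, 3); (363, Ivan, 3, 3); (363, Ivan, 3, 3); (363, Ivan, 3, 3); (NULL, NULL, 6, NULL); (NULL, NULL, 7, NULL); (NULL, NULL, 8, NULL)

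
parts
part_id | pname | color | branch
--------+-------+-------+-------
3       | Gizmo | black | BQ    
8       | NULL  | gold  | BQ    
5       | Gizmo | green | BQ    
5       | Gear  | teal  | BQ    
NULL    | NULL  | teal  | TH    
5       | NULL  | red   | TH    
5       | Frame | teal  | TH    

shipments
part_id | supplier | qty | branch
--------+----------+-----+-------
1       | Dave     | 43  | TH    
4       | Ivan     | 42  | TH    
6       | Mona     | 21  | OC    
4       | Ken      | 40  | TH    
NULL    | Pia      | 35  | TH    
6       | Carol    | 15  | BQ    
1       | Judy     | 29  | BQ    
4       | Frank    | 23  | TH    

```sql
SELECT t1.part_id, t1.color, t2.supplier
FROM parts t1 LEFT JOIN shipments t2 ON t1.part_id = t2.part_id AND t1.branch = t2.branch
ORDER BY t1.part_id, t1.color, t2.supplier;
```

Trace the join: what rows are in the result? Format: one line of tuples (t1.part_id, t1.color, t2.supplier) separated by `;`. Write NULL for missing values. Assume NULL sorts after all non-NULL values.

LEFT JOIN keeps every row from `parts`; unmatched rows get NULL for `shipments`'s columns.
Matching on t1.part_id = t2.part_id AND t1.branch = t2.branch. A NULL in a compared column never satisfies the condition.
Matched pairs: 0; unmatched t1 rows kept: 7.

(3, black, NULL); (5, green, NULL); (5, red, NULL); (5, teal, NULL); (5, teal, NULL); (8, gold, NULL); (NULL, teal, NULL)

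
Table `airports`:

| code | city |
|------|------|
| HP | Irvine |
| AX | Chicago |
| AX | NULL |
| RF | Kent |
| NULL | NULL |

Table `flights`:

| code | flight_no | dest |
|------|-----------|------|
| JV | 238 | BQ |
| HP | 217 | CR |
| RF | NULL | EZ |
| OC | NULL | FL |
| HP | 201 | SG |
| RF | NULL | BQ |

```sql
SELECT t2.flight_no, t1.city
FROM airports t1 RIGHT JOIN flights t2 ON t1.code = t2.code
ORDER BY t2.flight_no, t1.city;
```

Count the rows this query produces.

6

RIGHT JOIN keeps every row from `flights`; unmatched rows get NULL for `airports`'s columns.
Matching on t1.code = t2.code. A NULL in a compared column never satisfies the condition.
Matched pairs: 4; unmatched t2 rows kept: 2.
Total: 4 matched + 2 padded = 6 rows.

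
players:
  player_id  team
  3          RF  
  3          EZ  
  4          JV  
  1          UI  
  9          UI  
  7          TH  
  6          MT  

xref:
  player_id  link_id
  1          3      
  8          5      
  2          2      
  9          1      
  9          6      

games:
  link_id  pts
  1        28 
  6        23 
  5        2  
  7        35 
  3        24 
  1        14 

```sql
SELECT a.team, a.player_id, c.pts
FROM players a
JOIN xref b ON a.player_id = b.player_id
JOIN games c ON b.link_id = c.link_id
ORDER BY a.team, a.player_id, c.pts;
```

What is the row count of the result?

4

Joins associate left-to-right: players INNER JOIN xref on player_id gives 3 intermediate row(s).
Then INNER JOIN `games c` on link_id: keep only rows whose b.link_id appears in c.
Result: 4 row(s).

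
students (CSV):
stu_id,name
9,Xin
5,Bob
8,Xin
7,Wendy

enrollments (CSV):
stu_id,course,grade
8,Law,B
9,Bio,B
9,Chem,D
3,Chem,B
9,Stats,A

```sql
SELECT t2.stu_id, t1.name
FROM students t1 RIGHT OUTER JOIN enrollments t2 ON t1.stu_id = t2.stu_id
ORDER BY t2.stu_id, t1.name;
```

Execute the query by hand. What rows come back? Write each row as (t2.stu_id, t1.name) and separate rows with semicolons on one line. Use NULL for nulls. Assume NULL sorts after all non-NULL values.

(3, NULL); (8, Xin); (9, Xin); (9, Xin); (9, Xin)

RIGHT JOIN keeps every row from `enrollments`; unmatched rows get NULL for `students`'s columns.
Matching on t1.stu_id = t2.stu_id.
- stu_id=9: 3 matching t2 row(s), so 3 row(s) emitted.
- stu_id=5: no matching t2 row.
- stu_id=8: 1 matching t2 row(s), so 1 row(s) emitted.
- stu_id=7: no matching t2 row.
- plus 1 unmatched t2 row(s), each kept with NULL t1 columns.
After projecting and ordering:
t2.stu_id | t1.name
3 | NULL
8 | Xin
9 | Xin
9 | Xin
9 | Xin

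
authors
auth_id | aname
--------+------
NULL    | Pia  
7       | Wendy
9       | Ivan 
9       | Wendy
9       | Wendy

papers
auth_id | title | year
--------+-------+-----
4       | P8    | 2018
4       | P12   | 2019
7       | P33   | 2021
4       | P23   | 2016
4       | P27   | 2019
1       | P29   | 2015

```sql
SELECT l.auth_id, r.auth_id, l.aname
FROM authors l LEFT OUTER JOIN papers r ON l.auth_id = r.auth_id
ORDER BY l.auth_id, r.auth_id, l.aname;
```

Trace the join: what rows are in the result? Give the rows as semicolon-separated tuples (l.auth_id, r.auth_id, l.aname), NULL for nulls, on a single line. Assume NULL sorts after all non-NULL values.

LEFT JOIN keeps every row from `authors`; unmatched rows get NULL for `papers`'s columns.
Matching on l.auth_id = r.auth_id. A NULL in a compared column never satisfies the condition.
- l (auth_id=NULL) has no partner → padded with NULL.
- l (auth_id=7) pairs with 1 row(s) of r.
- l (auth_id=9) has no partner → padded with NULL.
- l (auth_id=9) has no partner → padded with NULL.
- l (auth_id=9) has no partner → padded with NULL.
After projecting and ordering:
l.auth_id | r.auth_id | l.aname
7 | 7 | Wendy
9 | NULL | Ivan
9 | NULL | Wendy
9 | NULL | Wendy
NULL | NULL | Pia

(7, 7, Wendy); (9, NULL, Ivan); (9, NULL, Wendy); (9, NULL, Wendy); (NULL, NULL, Pia)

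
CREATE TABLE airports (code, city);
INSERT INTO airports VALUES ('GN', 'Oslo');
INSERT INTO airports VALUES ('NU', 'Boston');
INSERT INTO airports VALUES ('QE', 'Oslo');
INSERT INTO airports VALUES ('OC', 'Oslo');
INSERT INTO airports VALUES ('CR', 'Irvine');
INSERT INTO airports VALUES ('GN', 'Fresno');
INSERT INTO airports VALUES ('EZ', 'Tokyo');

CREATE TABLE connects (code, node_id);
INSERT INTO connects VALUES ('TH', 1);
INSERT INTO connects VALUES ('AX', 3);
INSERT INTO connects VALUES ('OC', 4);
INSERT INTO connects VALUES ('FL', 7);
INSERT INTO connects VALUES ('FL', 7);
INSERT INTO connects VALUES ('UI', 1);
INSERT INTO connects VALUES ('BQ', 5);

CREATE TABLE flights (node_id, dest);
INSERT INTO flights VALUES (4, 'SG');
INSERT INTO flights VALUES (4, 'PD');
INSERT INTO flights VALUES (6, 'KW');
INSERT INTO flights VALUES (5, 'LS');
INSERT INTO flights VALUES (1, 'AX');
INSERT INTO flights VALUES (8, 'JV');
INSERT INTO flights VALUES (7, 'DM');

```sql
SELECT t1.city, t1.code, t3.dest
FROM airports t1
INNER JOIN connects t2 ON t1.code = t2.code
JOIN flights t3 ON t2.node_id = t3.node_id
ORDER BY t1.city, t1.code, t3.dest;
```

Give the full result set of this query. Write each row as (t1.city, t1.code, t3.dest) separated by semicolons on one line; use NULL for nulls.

(Oslo, OC, PD); (Oslo, OC, SG)

Joins associate left-to-right: airports INNER JOIN connects on code gives 1 intermediate row(s).
Then INNER JOIN `flights t3` on node_id: keep only rows whose t2.node_id appears in t3.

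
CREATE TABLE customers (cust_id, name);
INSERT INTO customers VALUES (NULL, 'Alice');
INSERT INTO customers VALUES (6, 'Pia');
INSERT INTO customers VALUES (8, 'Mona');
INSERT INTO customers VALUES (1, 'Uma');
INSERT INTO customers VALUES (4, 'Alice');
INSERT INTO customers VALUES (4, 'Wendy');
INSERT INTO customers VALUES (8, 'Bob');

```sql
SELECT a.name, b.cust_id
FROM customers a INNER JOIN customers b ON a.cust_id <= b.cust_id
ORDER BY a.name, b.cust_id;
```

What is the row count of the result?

23

INNER JOIN keeps only pairs where the ON condition holds.
Matching on a.cust_id <= b.cust_id. A NULL in a compared column never satisfies the condition.
Matched pairs: 23.
Total: 23 rows.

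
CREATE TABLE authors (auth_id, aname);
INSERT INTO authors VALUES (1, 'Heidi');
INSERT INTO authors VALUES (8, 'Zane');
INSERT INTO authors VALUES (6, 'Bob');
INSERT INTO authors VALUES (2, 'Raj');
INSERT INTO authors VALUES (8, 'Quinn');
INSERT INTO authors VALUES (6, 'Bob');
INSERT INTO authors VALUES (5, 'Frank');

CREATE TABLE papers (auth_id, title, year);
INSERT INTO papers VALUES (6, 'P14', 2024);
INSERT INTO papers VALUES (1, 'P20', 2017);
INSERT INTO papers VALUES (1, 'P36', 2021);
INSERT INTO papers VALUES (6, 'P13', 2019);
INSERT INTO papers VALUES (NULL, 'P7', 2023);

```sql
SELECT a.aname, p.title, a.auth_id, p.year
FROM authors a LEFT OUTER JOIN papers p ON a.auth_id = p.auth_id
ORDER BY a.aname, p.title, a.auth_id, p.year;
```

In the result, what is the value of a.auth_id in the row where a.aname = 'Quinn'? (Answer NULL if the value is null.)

8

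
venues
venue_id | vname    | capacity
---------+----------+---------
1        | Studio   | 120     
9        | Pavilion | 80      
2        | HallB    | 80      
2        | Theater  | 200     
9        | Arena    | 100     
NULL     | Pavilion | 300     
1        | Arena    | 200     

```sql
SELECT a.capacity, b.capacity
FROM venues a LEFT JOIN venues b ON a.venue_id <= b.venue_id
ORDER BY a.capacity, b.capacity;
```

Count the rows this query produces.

25

LEFT JOIN keeps every row from `venues a`; unmatched rows get NULL for `venues b`'s columns.
Matching on a.venue_id <= b.venue_id. A NULL in a compared column never satisfies the condition.
Matched pairs: 24; unmatched a rows kept: 1.
Total: 24 matched + 1 padded = 25 rows.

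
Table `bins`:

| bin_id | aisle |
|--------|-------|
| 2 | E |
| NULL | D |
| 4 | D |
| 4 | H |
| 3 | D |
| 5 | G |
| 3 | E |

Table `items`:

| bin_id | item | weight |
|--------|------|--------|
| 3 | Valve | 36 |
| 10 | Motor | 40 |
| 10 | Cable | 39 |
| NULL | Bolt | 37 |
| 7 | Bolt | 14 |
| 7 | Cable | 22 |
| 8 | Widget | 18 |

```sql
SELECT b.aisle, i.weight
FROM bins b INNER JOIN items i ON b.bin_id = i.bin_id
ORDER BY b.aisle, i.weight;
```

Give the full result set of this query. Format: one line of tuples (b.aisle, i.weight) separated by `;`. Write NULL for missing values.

(D, 36); (E, 36)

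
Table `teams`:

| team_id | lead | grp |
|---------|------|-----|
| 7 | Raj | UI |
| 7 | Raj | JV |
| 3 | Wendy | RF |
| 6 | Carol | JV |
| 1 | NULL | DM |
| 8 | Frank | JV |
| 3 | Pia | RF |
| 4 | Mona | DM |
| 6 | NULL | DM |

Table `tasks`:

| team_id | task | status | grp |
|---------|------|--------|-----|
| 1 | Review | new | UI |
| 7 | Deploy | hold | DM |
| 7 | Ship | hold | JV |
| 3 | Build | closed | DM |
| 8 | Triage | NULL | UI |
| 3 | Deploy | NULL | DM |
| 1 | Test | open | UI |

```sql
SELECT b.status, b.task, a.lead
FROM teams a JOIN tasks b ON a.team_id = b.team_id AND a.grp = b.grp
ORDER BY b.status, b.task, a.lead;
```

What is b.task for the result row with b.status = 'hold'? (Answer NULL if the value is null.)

INNER JOIN keeps only pairs where the ON condition holds.
Matching on a.team_id = b.team_id AND a.grp = b.grp.
Matched pairs: 1.

Ship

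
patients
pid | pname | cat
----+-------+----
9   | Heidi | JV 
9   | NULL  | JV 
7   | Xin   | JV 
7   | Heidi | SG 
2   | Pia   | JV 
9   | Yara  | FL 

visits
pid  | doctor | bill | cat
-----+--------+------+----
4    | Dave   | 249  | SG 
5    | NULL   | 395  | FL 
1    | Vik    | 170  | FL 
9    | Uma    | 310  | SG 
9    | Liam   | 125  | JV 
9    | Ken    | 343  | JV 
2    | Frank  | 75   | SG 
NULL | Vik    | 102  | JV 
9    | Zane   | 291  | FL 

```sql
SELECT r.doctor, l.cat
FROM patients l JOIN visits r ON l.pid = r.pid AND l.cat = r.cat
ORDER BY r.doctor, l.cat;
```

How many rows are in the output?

INNER JOIN keeps only pairs where the ON condition holds.
Matching on l.pid = r.pid AND l.cat = r.cat. A NULL in a compared column never satisfies the condition.
- l[0] pid=9, cat=JV → 2 match(es) in r → 2 row(s).
- l[1] pid=9, cat=JV → 2 match(es) in r → 2 row(s).
- l[2] pid=7, cat=JV → no match; dropped.
- l[3] pid=7, cat=SG → no match; dropped.
- l[4] pid=2, cat=JV → no match; dropped.
- l[5] pid=9, cat=FL → 1 match(es) in r → 1 row(s).
Total: 5 rows.

5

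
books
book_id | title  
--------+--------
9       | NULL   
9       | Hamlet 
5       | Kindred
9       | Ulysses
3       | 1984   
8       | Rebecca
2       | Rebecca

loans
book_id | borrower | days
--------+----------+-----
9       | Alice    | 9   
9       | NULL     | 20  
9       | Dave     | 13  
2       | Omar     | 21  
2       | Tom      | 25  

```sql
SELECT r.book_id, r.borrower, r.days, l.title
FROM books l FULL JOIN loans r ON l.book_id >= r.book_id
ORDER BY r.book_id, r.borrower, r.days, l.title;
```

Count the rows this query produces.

FULL OUTER JOIN keeps every row from both sides; unmatched rows get NULL for the other side's columns.
Matching on l.book_id >= r.book_id.
Matched pairs: 23; unmatched l rows kept: 0; unmatched r rows kept: 0.
Total: 23 rows.

23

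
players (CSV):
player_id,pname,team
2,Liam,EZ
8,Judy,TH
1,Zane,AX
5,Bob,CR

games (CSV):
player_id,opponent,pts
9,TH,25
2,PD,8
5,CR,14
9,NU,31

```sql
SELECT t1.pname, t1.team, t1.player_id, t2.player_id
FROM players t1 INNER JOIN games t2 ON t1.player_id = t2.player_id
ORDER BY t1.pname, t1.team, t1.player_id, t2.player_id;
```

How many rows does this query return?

INNER JOIN keeps only pairs where the ON condition holds.
Matching on t1.player_id = t2.player_id.
- t1 row (player_id=2): matches 1 t2 row(s) → 1 output row(s).
- t1 row (player_id=8): no match → dropped.
- t1 row (player_id=1): no match → dropped.
- t1 row (player_id=5): matches 1 t2 row(s) → 1 output row(s).
Total: 2 rows.

2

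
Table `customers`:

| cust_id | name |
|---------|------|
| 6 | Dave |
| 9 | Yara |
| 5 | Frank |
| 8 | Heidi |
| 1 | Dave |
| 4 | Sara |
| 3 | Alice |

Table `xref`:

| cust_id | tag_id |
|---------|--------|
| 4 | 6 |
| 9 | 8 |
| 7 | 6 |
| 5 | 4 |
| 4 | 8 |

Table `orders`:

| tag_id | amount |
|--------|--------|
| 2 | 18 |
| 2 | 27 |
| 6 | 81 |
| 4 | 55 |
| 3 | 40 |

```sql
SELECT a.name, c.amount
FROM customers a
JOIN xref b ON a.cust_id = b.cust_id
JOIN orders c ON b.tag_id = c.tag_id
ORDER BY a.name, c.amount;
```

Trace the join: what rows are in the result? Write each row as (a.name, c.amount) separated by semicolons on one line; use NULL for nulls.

(Frank, 55); (Sara, 81)

Joins associate left-to-right: customers INNER JOIN xref on cust_id gives 4 intermediate row(s).
Then INNER JOIN `orders c` on tag_id: keep only rows whose b.tag_id appears in c.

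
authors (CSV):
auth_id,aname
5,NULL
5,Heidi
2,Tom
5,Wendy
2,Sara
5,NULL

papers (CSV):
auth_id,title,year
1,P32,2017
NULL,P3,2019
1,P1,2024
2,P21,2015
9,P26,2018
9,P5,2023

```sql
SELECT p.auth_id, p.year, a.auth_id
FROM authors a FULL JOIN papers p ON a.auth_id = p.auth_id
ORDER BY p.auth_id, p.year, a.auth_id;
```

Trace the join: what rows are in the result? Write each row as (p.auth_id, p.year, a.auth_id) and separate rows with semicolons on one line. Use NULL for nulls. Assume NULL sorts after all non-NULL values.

(1, 2017, NULL); (1, 2024, NULL); (2, 2015, 2); (2, 2015, 2); (9, 2018, NULL); (9, 2023, NULL); (NULL, 2019, NULL); (NULL, NULL, 5); (NULL, NULL, 5); (NULL, NULL, 5); (NULL, NULL, 5)

FULL OUTER JOIN keeps every row from both sides; unmatched rows get NULL for the other side's columns.
Matching on a.auth_id = p.auth_id. A NULL in a compared column never satisfies the condition.
- a (auth_id=5) has no partner → padded with NULL.
- a (auth_id=5) has no partner → padded with NULL.
- a (auth_id=2) pairs with 1 row(s) of p.
- a (auth_id=5) has no partner → padded with NULL.
- a (auth_id=2) pairs with 1 row(s) of p.
- a (auth_id=5) has no partner → padded with NULL.
- plus 5 unmatched p row(s), each kept with NULL a columns.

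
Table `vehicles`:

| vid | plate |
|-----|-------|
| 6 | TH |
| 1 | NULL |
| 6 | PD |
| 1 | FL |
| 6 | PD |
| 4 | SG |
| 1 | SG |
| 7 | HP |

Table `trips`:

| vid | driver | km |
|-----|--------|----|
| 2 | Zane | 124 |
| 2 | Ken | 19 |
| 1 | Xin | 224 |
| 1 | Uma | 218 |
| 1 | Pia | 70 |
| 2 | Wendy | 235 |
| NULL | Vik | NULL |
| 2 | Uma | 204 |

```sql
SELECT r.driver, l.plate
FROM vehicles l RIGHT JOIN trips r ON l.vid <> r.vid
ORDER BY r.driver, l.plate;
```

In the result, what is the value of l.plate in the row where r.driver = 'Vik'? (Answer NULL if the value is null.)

RIGHT JOIN keeps every row from `trips`; unmatched rows get NULL for `vehicles`'s columns.
Matching on l.vid <> r.vid. A NULL in a compared column never satisfies the condition.
- l[0] vid=6 → 7 match(es) in r → 7 row(s).
- l[1] vid=1 → 4 match(es) in r → 4 row(s).
- l[2] vid=6 → 7 match(es) in r → 7 row(s).
- l[3] vid=1 → 4 match(es) in r → 4 row(s).
- l[4] vid=6 → 7 match(es) in r → 7 row(s).
- l[5] vid=4 → 7 match(es) in r → 7 row(s).
- l[6] vid=1 → 4 match(es) in r → 4 row(s).
- l[7] vid=7 → 7 match(es) in r → 7 row(s).
- 1 r row(s) had no l match → kept, l columns NULL.

NULL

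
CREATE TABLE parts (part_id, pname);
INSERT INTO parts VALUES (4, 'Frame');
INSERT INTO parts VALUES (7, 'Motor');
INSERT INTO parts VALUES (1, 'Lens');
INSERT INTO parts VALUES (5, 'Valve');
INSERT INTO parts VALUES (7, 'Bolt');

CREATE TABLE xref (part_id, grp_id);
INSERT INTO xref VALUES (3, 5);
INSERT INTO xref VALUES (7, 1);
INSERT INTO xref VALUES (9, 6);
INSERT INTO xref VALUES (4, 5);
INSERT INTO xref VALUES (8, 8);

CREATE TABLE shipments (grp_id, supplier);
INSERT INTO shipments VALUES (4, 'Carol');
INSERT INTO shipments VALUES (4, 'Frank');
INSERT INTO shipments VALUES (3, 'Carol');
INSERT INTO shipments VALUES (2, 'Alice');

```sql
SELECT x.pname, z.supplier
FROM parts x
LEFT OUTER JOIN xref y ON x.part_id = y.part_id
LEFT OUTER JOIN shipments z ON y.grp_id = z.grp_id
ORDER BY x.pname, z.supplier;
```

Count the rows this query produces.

5

Evaluate left to right. First `parts x LEFT JOIN xref y` on part_id: 5 row(s).
Then LEFT JOIN `shipments z` on grp_id: each of those 5 rows is kept; rows whose y.grp_id has no match in z get NULL for z's columns.
Result: 5 row(s).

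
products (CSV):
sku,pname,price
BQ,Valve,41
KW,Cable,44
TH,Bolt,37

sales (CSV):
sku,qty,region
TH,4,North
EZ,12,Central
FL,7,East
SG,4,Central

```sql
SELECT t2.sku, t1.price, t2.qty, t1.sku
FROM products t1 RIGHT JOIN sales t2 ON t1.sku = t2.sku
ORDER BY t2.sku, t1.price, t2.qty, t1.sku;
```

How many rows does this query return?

RIGHT JOIN keeps every row from `sales`; unmatched rows get NULL for `products`'s columns.
Matching on t1.sku = t2.sku.
Matched pairs: 1; unmatched t2 rows kept: 3.
Total: 1 matched + 3 padded = 4 rows.

4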